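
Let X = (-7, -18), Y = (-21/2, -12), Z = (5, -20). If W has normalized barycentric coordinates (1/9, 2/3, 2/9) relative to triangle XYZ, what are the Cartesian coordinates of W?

W = (1/9)·X + (2/3)·Y + (2/9)·Z.
x-coordinate: (1/9)·(-7) + (2/3)·(-21/2) + (2/9)·5 = -20/3.
y-coordinate: (1/9)·(-18) + (2/3)·(-12) + (2/9)·(-20) = -130/9.

(-20/3, -130/9)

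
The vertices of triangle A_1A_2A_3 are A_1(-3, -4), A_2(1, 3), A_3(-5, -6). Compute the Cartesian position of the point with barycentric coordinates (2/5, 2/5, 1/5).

P = (2/5)·A_1 + (2/5)·A_2 + (1/5)·A_3.
x-coordinate: (2/5)·(-3) + (2/5)·1 + (1/5)·(-5) = -9/5.
y-coordinate: (2/5)·(-4) + (2/5)·3 + (1/5)·(-6) = -8/5.

(-9/5, -8/5)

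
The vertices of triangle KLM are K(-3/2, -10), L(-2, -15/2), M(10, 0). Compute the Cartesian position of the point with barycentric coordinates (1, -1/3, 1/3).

N = 1·K + (-1/3)·L + (1/3)·M.
x-coordinate: 1·(-3/2) + (-1/3)·(-2) + (1/3)·10 = 5/2.
y-coordinate: 1·(-10) + (-1/3)·(-15/2) + (1/3)·0 = -15/2.

(5/2, -15/2)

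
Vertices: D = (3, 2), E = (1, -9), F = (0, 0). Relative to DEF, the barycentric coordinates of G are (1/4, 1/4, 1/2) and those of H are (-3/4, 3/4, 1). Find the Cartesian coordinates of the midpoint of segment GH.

(-1/4, -5)

Barycentric coordinates of the midpoint are the average: (-1/4, 1/2, 3/4).
Converting: (-1/4)·D + (1/2)·E + (3/4)·F = (-1/4, -5).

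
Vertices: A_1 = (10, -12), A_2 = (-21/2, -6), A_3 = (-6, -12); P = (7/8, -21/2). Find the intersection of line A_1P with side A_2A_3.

Barycentric coordinates of P with respect to A_1A_2A_3: (1/2, 1/4, 1/4).
On side A_2A_3 the A_1-coordinate is zero; dropping P's A_1-weight 1/2 and renormalizing the remaining 1/4 : 1/4 gives weights 1/2, 1/2 on A_2, A_3.
Q = (1/2)·(-21/2, -6) + (1/2)·(-6, -12) = (-33/4, -9).

(-33/4, -9)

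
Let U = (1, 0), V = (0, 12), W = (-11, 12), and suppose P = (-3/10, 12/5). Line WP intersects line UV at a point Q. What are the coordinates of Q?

Barycentric coordinates of P with respect to UVW: (4/5, 1/10, 1/10).
On side UV the W-coordinate is zero; dropping P's W-weight 1/10 and renormalizing the remaining 4/5 : 1/10 gives weights 8/9, 1/9 on U, V.
Q = (8/9)·(1, 0) + (1/9)·(0, 12) = (8/9, 4/3).

(8/9, 4/3)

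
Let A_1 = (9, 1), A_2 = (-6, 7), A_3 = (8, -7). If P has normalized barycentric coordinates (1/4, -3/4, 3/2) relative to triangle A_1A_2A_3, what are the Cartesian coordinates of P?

P = (1/4)·A_1 + (-3/4)·A_2 + (3/2)·A_3.
x-coordinate: (1/4)·9 + (-3/4)·(-6) + (3/2)·8 = 75/4.
y-coordinate: (1/4)·1 + (-3/4)·7 + (3/2)·(-7) = -31/2.

(75/4, -31/2)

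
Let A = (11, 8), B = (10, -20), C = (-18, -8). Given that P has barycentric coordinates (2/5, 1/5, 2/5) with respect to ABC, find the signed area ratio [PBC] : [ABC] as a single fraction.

The signed ratio [PBC]/[ABC] equals the barycentric coordinate of P at vertex A, which is 2/5.

2/5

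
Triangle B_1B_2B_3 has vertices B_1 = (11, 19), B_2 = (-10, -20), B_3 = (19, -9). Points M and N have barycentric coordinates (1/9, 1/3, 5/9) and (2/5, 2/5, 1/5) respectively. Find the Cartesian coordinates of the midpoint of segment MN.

Barycentric coordinates of the midpoint are the average: (23/90, 11/30, 17/45).
Converting: (23/90)·B_1 + (11/30)·B_2 + (17/45)·B_3 = (569/90, -529/90).

(569/90, -529/90)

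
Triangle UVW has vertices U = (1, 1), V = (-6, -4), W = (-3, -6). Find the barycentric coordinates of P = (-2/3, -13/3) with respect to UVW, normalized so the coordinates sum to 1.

Signed area of the reference triangle: [UVW] = ½·(1·(-4−(-6)) + (-6)·(-6−1) + (-3)·(1−(-4))) = ½·(2 + 42 − 15) = 29/2.
[PVW] = ½·((-2/3)·(-4−(-6)) + (-6)·(-6−(-13/3)) + (-3)·(-13/3−(-4))) = ½·(-4/3 + 10 + 1) = 29/6, so the U-coordinate is (29/6)/(29/2) = 1/3.
[UPW] = ½·(1·(-13/3−(-6)) + (-2/3)·(-6−1) + (-3)·(1−(-13/3))) = ½·(5/3 + 14/3 − 16) = -29/6, so the V-coordinate is -1/3.
[UVP] = ½·(1·(-4−(-13/3)) + (-6)·(-13/3−1) + (-2/3)·(1−(-4))) = ½·(1/3 + 32 − 10/3) = 29/2, so the W-coordinate is 1.
Check: 1/3 − 1/3 + 1 = 1.

(1/3, -1/3, 1)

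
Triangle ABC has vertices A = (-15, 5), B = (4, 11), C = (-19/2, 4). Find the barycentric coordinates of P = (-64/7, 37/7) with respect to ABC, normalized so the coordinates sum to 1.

(2/7, 1/7, 4/7)

Signed area of the reference triangle: [ABC] = ½·((-15)·(11−4) + 4·(4−5) + (-19/2)·(5−11)) = ½·(-105 − 4 + 57) = -26.
[PBC] = ½·((-64/7)·(11−4) + 4·(4−(37/7)) + (-19/2)·(37/7−11)) = ½·(-64 − 36/7 + 380/7) = -52/7, so the A-coordinate is (-52/7)/(-26) = 2/7.
[APC] = ½·((-15)·(37/7−4) + (-64/7)·(4−5) + (-19/2)·(5−(37/7))) = ½·(-135/7 + 64/7 + 19/7) = -26/7, so the B-coordinate is 1/7.
[ABP] = ½·((-15)·(11−(37/7)) + 4·(37/7−5) + (-64/7)·(5−11)) = ½·(-600/7 + 8/7 + 384/7) = -104/7, so the C-coordinate is 4/7.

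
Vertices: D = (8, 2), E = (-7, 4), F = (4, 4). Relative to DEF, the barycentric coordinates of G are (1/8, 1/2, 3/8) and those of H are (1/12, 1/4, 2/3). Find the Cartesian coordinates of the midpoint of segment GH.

Barycentric coordinates of the midpoint are the average: (5/48, 3/8, 25/48).
Converting: (5/48)·D + (3/8)·E + (25/48)·F = (7/24, 91/24).

(7/24, 91/24)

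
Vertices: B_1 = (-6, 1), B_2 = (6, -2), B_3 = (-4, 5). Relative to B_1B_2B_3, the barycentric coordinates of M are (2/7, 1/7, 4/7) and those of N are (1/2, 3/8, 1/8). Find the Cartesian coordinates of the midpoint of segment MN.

(-123/56, 181/112)

Barycentric coordinates of the midpoint are the average: (11/28, 29/112, 39/112).
Converting: (11/28)·B_1 + (29/112)·B_2 + (39/112)·B_3 = (-123/56, 181/112).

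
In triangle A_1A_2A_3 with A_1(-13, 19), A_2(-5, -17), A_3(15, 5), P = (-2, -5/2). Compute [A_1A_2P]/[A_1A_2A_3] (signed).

[A_1A_2A_3] = ½·((-13)·(-17−5) + (-5)·(5−19) + 15·(19−(-17))) = ½·(286 + 70 + 540) = 448.
[A_1A_2P] = ½·((-13)·(-17−(-5/2)) + (-5)·(-5/2−19) + (-2)·(19−(-17))) = ½·(377/2 + 215/2 − 72) = 112, so the ratio is 112/448 = 1/4.

1/4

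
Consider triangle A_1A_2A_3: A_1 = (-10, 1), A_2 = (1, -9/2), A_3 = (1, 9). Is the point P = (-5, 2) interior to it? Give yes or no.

Barycentric coordinates of P: (6/11, 58/297, 7/27).
The three coordinates are positive, positive, positive; a point is interior exactly when all three are positive.

yes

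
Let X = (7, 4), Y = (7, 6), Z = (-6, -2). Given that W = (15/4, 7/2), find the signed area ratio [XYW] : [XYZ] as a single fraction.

[XYZ] = ½·(7·(6−(-2)) + 7·(-2−4) + (-6)·(4−6)) = ½·(56 − 42 + 12) = 13.
[XYW] = ½·(7·(6−(7/2)) + 7·(7/2−4) + (15/4)·(4−6)) = ½·(35/2 − 7/2 − 15/2) = 13/4, so the ratio is (13/4)/13 = 1/4.

1/4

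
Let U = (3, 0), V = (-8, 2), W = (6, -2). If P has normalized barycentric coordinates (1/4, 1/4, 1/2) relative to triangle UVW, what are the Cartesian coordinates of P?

P = (1/4)·U + (1/4)·V + (1/2)·W.
x-coordinate: (1/4)·3 + (1/4)·(-8) + (1/2)·6 = 7/4.
y-coordinate: (1/4)·0 + (1/4)·2 + (1/2)·(-2) = -1/2.

(7/4, -1/2)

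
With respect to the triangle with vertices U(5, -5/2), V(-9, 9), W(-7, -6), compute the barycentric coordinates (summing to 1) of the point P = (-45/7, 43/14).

(1/7, 4/7, 2/7)

Signed area of the reference triangle: [UVW] = ½·(5·(9−(-6)) + (-9)·(-6−(-5/2)) + (-7)·(-5/2−9)) = ½·(75 + 63/2 + 161/2) = 187/2.
[PVW] = ½·((-45/7)·(9−(-6)) + (-9)·(-6−(43/14)) + (-7)·(43/14−9)) = ½·(-675/7 + 1143/14 + 83/2) = 187/14, so the U-coordinate is (187/14)/(187/2) = 1/7.
[UPW] = ½·(5·(43/14−(-6)) + (-45/7)·(-6−(-5/2)) + (-7)·(-5/2−(43/14))) = ½·(635/14 + 45/2 + 39) = 374/7, so the V-coordinate is 4/7.
[UVP] = ½·(5·(9−(43/14)) + (-9)·(43/14−(-5/2)) + (-45/7)·(-5/2−9)) = ½·(415/14 − 351/7 + 1035/14) = 187/7, so the W-coordinate is 2/7.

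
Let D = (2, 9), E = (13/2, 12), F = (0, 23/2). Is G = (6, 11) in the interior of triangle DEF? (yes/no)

Barycentric coordinates of G: (25/69, 56/69, -4/23).
The three coordinates are positive, positive, negative; a point is interior exactly when all three are positive.

no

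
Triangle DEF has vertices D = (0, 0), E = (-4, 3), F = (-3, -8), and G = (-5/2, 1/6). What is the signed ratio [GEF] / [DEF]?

1/3

[DEF] = ½·(0·(3−(-8)) + (-4)·(-8−0) + (-3)·(0−3)) = ½·(0 + 32 + 9) = 41/2.
[GEF] = ½·((-5/2)·(3−(-8)) + (-4)·(-8−(1/6)) + (-3)·(1/6−3)) = ½·(-55/2 + 98/3 + 17/2) = 41/6, so the ratio is (41/6)/(41/2) = 1/3.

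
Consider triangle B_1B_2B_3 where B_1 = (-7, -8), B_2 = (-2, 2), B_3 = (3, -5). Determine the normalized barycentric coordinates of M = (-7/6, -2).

(1/6, 1/2, 1/3)

Signed area of the reference triangle: [B_1B_2B_3] = ½·((-7)·(2−(-5)) + (-2)·(-5−(-8)) + 3·(-8−2)) = ½·(-49 − 6 − 30) = -85/2.
[MB_2B_3] = ½·((-7/6)·(2−(-5)) + (-2)·(-5−(-2)) + 3·(-2−2)) = ½·(-49/6 + 6 − 12) = -85/12, so the B_1-coordinate is (-85/12)/(-85/2) = 1/6.
[B_1MB_3] = ½·((-7)·(-2−(-5)) + (-7/6)·(-5−(-8)) + 3·(-8−(-2))) = ½·(-21 − 7/2 − 18) = -85/4, so the B_2-coordinate is 1/2.
[B_1B_2M] = ½·((-7)·(2−(-2)) + (-2)·(-2−(-8)) + (-7/6)·(-8−2)) = ½·(-28 − 12 + 35/3) = -85/6, so the B_3-coordinate is 1/3.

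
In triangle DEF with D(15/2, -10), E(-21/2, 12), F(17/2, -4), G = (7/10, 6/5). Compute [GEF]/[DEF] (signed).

1/5

[DEF] = ½·((15/2)·(12−(-4)) + (-21/2)·(-4−(-10)) + (17/2)·(-10−12)) = ½·(120 − 63 − 187) = -65.
[GEF] = ½·((7/10)·(12−(-4)) + (-21/2)·(-4−(6/5)) + (17/2)·(6/5−12)) = ½·(56/5 + 273/5 − 459/5) = -13, so the ratio is (-13)/(-65) = 1/5.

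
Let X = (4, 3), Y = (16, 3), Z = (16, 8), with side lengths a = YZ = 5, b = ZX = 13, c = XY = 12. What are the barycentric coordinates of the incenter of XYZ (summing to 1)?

The incenter has barycentric coordinates proportional to the opposite side lengths: (5 : 13 : 12).
Normalizing by 5+13+12 = 30 gives (1/6, 13/30, 2/5).

(1/6, 13/30, 2/5)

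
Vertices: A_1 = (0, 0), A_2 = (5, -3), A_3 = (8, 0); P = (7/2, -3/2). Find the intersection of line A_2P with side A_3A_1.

Barycentric coordinates of P with respect to A_1A_2A_3: (3/8, 1/2, 1/8).
On side A_3A_1 the A_2-coordinate is zero; dropping P's A_2-weight 1/2 and renormalizing the remaining 1/8 : 3/8 gives weights 1/4, 3/4 on A_3, A_1.
Q = (1/4)·(8, 0) + (3/4)·(0, 0) = (2, 0).

(2, 0)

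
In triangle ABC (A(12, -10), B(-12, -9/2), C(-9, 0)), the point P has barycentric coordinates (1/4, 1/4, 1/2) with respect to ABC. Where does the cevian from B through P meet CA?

(-2, -10/3)

Line BP meets CA where the B-coordinate vanishes; zeroing P's B-weight and renormalizing leaves C, A-weights 1/2 : 1/4 → (2/3, 1/3).
So Q = (2/3)·C + (1/3)·A = (-2, -10/3).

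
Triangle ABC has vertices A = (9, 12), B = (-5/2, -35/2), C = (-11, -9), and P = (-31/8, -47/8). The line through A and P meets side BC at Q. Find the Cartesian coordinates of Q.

(-49/6, -71/6)

Barycentric coordinates of P with respect to ABC: (1/4, 1/4, 1/2).
On side BC the A-coordinate is zero; dropping P's A-weight 1/4 and renormalizing the remaining 1/4 : 1/2 gives weights 1/3, 2/3 on B, C.
Q = (1/3)·(-5/2, -35/2) + (2/3)·(-11, -9) = (-49/6, -71/6).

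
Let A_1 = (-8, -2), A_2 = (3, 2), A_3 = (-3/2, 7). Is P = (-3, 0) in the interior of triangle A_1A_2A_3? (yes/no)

Barycentric coordinates of P: (39/73, 32/73, 2/73).
The three coordinates are positive, positive, positive; a point is interior exactly when all three are positive.

yes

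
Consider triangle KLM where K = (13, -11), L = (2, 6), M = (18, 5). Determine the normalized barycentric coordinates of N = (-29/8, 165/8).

(-7/8, 13/8, 1/4)

Signed area of the reference triangle: [KLM] = ½·(13·(6−5) + 2·(5−(-11)) + 18·(-11−6)) = ½·(13 + 32 − 306) = -261/2.
[NLM] = ½·((-29/8)·(6−5) + 2·(5−(165/8)) + 18·(165/8−6)) = ½·(-29/8 − 125/4 + 1053/4) = 1827/16, so the K-coordinate is (1827/16)/(-261/2) = -7/8.
[KNM] = ½·(13·(165/8−5) + (-29/8)·(5−(-11)) + 18·(-11−(165/8))) = ½·(1625/8 − 58 − 2277/4) = -3393/16, so the L-coordinate is 13/8.
[KLN] = ½·(13·(6−(165/8)) + 2·(165/8−(-11)) + (-29/8)·(-11−6)) = ½·(-1521/8 + 253/4 + 493/8) = -261/8, so the M-coordinate is 1/4.
Check: -7/8 + 13/8 + 1/4 = 1.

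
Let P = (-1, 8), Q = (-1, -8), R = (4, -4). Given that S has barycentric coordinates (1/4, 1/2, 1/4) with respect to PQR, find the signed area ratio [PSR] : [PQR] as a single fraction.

1/2

The signed ratio [PSR]/[PQR] equals the barycentric coordinate of S at vertex Q, which is 1/2.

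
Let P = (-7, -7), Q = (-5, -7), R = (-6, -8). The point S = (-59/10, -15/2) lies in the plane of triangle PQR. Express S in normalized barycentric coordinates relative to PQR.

(1/5, 3/10, 1/2)

Signed area of the reference triangle: [PQR] = ½·((-7)·(-7−(-8)) + (-5)·(-8−(-7)) + (-6)·(-7−(-7))) = ½·(-7 + 5 + 0) = -1.
[SQR] = ½·((-59/10)·(-7−(-8)) + (-5)·(-8−(-15/2)) + (-6)·(-15/2−(-7))) = ½·(-59/10 + 5/2 + 3) = -1/5, so the P-coordinate is (-1/5)/(-1) = 1/5.
[PSR] = ½·((-7)·(-15/2−(-8)) + (-59/10)·(-8−(-7)) + (-6)·(-7−(-15/2))) = ½·(-7/2 + 59/10 − 3) = -3/10, so the Q-coordinate is 3/10.
[PQS] = ½·((-7)·(-7−(-15/2)) + (-5)·(-15/2−(-7)) + (-59/10)·(-7−(-7))) = ½·(-7/2 + 5/2 + 0) = -1/2, so the R-coordinate is 1/2.
Check: 1/5 + 3/10 + 1/2 = 1.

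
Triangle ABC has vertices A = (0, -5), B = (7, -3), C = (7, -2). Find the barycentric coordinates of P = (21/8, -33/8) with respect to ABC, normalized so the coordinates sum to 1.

(5/8, 1/4, 1/8)

Signed area of the reference triangle: [ABC] = ½·(0·(-3−(-2)) + 7·(-2−(-5)) + 7·(-5−(-3))) = ½·(0 + 21 − 14) = 7/2.
[PBC] = ½·((21/8)·(-3−(-2)) + 7·(-2−(-33/8)) + 7·(-33/8−(-3))) = ½·(-21/8 + 119/8 − 63/8) = 35/16, so the A-coordinate is (35/16)/(7/2) = 5/8.
[APC] = ½·(0·(-33/8−(-2)) + (21/8)·(-2−(-5)) + 7·(-5−(-33/8))) = ½·(0 + 63/8 − 49/8) = 7/8, so the B-coordinate is 1/4.
[ABP] = ½·(0·(-3−(-33/8)) + 7·(-33/8−(-5)) + (21/8)·(-5−(-3))) = ½·(0 + 49/8 − 21/4) = 7/16, so the C-coordinate is 1/8.
Check: 5/8 + 1/4 + 1/8 = 1.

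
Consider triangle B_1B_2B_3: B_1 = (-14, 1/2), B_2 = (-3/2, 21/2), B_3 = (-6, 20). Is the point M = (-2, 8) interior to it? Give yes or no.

no

Barycentric coordinates of M: (64/655, 696/655, -21/131).
The three coordinates are positive, positive, negative; a point is interior exactly when all three are positive.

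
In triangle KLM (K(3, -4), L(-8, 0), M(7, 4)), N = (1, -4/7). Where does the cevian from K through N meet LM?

Barycentric coordinates of N with respect to KLM: (3/7, 2/7, 2/7).
On side LM the K-coordinate is zero; dropping N's K-weight 3/7 and renormalizing the remaining 2/7 : 2/7 gives weights 1/2, 1/2 on L, M.
J = (1/2)·(-8, 0) + (1/2)·(7, 4) = (-1/2, 2).

(-1/2, 2)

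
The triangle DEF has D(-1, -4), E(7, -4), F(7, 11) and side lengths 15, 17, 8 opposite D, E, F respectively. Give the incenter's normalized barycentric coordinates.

The incenter has barycentric coordinates proportional to the opposite side lengths: (15 : 17 : 8).
Normalizing by 15+17+8 = 40 gives (3/8, 17/40, 1/5).

(3/8, 17/40, 1/5)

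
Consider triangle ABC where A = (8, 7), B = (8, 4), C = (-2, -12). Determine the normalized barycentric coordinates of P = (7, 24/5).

(4/5, 1/10, 1/10)

Signed area of the reference triangle: [ABC] = ½·(8·(4−(-12)) + 8·(-12−7) + (-2)·(7−4)) = ½·(128 − 152 − 6) = -15.
[PBC] = ½·(7·(4−(-12)) + 8·(-12−(24/5)) + (-2)·(24/5−4)) = ½·(112 − 672/5 − 8/5) = -12, so the A-coordinate is (-12)/(-15) = 4/5.
[APC] = ½·(8·(24/5−(-12)) + 7·(-12−7) + (-2)·(7−(24/5))) = ½·(672/5 − 133 − 22/5) = -3/2, so the B-coordinate is 1/10.
[ABP] = ½·(8·(4−(24/5)) + 8·(24/5−7) + 7·(7−4)) = ½·(-32/5 − 88/5 + 21) = -3/2, so the C-coordinate is 1/10.
Check: 4/5 + 1/10 + 1/10 = 1.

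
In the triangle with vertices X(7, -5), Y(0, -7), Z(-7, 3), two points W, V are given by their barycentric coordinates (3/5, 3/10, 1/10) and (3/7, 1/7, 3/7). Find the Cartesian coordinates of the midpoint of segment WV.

Barycentric coordinates of the midpoint are the average: (18/35, 31/140, 37/140).
Converting: (18/35)·X + (31/140)·Y + (37/140)·Z = (7/4, -233/70).

(7/4, -233/70)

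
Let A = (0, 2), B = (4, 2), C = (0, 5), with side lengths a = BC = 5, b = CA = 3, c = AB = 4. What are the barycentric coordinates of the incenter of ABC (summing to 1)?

(5/12, 1/4, 1/3)

The incenter has barycentric coordinates proportional to the opposite side lengths: (5 : 3 : 4).
Normalizing by 5+3+4 = 12 gives (5/12, 1/4, 1/3).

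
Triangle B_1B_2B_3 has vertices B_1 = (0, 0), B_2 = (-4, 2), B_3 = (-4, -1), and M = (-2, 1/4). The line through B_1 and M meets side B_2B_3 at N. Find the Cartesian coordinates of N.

Barycentric coordinates of M with respect to B_1B_2B_3: (1/2, 1/4, 1/4).
On side B_2B_3 the B_1-coordinate is zero; dropping M's B_1-weight 1/2 and renormalizing the remaining 1/4 : 1/4 gives weights 1/2, 1/2 on B_2, B_3.
N = (1/2)·(-4, 2) + (1/2)·(-4, -1) = (-4, 1/2).

(-4, 1/2)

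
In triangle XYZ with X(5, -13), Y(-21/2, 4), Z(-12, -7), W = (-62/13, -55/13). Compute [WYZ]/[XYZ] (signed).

5/13

[XYZ] = ½·(5·(4−(-7)) + (-21/2)·(-7−(-13)) + (-12)·(-13−4)) = ½·(55 − 63 + 204) = 98.
[WYZ] = ½·((-62/13)·(4−(-7)) + (-21/2)·(-7−(-55/13)) + (-12)·(-55/13−4)) = ½·(-682/13 + 378/13 + 1284/13) = 490/13, so the ratio is (490/13)/98 = 5/13.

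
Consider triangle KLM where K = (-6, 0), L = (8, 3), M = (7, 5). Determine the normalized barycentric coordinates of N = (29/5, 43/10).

(1/10, 1/10, 4/5)

Signed area of the reference triangle: [KLM] = ½·((-6)·(3−5) + 8·(5−0) + 7·(0−3)) = ½·(12 + 40 − 21) = 31/2.
[NLM] = ½·((29/5)·(3−5) + 8·(5−(43/10)) + 7·(43/10−3)) = ½·(-58/5 + 28/5 + 91/10) = 31/20, so the K-coordinate is (31/20)/(31/2) = 1/10.
[KNM] = ½·((-6)·(43/10−5) + (29/5)·(5−0) + 7·(0−(43/10))) = ½·(21/5 + 29 − 301/10) = 31/20, so the L-coordinate is 1/10.
[KLN] = ½·((-6)·(3−(43/10)) + 8·(43/10−0) + (29/5)·(0−3)) = ½·(39/5 + 172/5 − 87/5) = 62/5, so the M-coordinate is 4/5.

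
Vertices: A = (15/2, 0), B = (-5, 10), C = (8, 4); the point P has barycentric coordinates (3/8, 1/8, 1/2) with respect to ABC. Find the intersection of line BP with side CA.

(109/14, 16/7)

Line BP meets CA where the B-coordinate vanishes; zeroing P's B-weight and renormalizing leaves C, A-weights 1/2 : 3/8 → (4/7, 3/7).
So Q = (4/7)·C + (3/7)·A = (109/14, 16/7).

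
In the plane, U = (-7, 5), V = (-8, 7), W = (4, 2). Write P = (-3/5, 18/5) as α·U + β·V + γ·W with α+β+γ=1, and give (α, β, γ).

Signed area of the reference triangle: [UVW] = ½·((-7)·(7−2) + (-8)·(2−5) + 4·(5−7)) = ½·(-35 + 24 − 8) = -19/2.
[PVW] = ½·((-3/5)·(7−2) + (-8)·(2−(18/5)) + 4·(18/5−7)) = ½·(-3 + 64/5 − 68/5) = -19/10, so the U-coordinate is (-19/10)/(-19/2) = 1/5.
[UPW] = ½·((-7)·(18/5−2) + (-3/5)·(2−5) + 4·(5−(18/5))) = ½·(-56/5 + 9/5 + 28/5) = -19/10, so the V-coordinate is 1/5.
[UVP] = ½·((-7)·(7−(18/5)) + (-8)·(18/5−5) + (-3/5)·(5−7)) = ½·(-119/5 + 56/5 + 6/5) = -57/10, so the W-coordinate is 3/5.
Check: 1/5 + 1/5 + 3/5 = 1.

(1/5, 1/5, 3/5)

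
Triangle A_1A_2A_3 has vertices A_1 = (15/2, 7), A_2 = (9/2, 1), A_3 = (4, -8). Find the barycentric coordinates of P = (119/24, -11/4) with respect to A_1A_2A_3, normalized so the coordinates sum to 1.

Signed area of the reference triangle: [A_1A_2A_3] = ½·((15/2)·(1−(-8)) + (9/2)·(-8−7) + 4·(7−1)) = ½·(135/2 − 135/2 + 24) = 12.
[PA_2A_3] = ½·((119/24)·(1−(-8)) + (9/2)·(-8−(-11/4)) + 4·(-11/4−1)) = ½·(357/8 − 189/8 − 15) = 3, so the A_1-coordinate is 3/12 = 1/4.
[A_1PA_3] = ½·((15/2)·(-11/4−(-8)) + (119/24)·(-8−7) + 4·(7−(-11/4))) = ½·(315/8 − 595/8 + 39) = 2, so the A_2-coordinate is 1/6.
[A_1A_2P] = ½·((15/2)·(1−(-11/4)) + (9/2)·(-11/4−7) + (119/24)·(7−1)) = ½·(225/8 − 351/8 + 119/4) = 7, so the A_3-coordinate is 7/12.
Check: 1/4 + 1/6 + 7/12 = 1.

(1/4, 1/6, 7/12)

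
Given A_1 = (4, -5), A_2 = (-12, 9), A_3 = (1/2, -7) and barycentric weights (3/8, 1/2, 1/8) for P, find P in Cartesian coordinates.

(-71/16, 7/4)

P = (3/8)·A_1 + (1/2)·A_2 + (1/8)·A_3.
x-coordinate: (3/8)·4 + (1/2)·(-12) + (1/8)·(1/2) = -71/16.
y-coordinate: (3/8)·(-5) + (1/2)·9 + (1/8)·(-7) = 7/4.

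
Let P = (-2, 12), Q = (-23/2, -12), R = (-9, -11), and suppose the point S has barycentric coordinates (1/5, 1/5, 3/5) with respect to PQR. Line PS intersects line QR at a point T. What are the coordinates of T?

Line PS meets QR where the P-coordinate vanishes; zeroing S's P-weight and renormalizing leaves Q, R-weights 1/5 : 3/5 → (1/4, 3/4).
So T = (1/4)·Q + (3/4)·R = (-77/8, -45/4).

(-77/8, -45/4)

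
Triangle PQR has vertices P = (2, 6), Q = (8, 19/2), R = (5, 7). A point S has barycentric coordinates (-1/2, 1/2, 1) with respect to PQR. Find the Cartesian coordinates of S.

S = (-1/2)·P + (1/2)·Q + 1·R.
x-coordinate: (-1/2)·2 + (1/2)·8 + 1·5 = 8.
y-coordinate: (-1/2)·6 + (1/2)·(19/2) + 1·7 = 35/4.

(8, 35/4)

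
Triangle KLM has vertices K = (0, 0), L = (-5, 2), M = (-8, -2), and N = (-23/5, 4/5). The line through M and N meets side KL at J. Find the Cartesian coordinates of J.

Barycentric coordinates of N with respect to KLM: (1/5, 3/5, 1/5).
On side KL the M-coordinate is zero; dropping N's M-weight 1/5 and renormalizing the remaining 1/5 : 3/5 gives weights 1/4, 3/4 on K, L.
J = (1/4)·(0, 0) + (3/4)·(-5, 2) = (-15/4, 3/2).

(-15/4, 3/2)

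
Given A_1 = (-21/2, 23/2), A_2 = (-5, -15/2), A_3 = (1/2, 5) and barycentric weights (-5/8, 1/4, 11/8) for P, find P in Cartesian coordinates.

(6, -35/16)

P = (-5/8)·A_1 + (1/4)·A_2 + (11/8)·A_3.
x-coordinate: (-5/8)·(-21/2) + (1/4)·(-5) + (11/8)·(1/2) = 6.
y-coordinate: (-5/8)·(23/2) + (1/4)·(-15/2) + (11/8)·5 = -35/16.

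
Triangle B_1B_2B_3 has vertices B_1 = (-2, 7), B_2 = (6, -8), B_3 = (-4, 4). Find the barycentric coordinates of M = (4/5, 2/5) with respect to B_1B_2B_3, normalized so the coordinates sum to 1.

(2/5, 2/5, 1/5)

Signed area of the reference triangle: [B_1B_2B_3] = ½·((-2)·(-8−4) + 6·(4−7) + (-4)·(7−(-8))) = ½·(24 − 18 − 60) = -27.
[MB_2B_3] = ½·((4/5)·(-8−4) + 6·(4−(2/5)) + (-4)·(2/5−(-8))) = ½·(-48/5 + 108/5 − 168/5) = -54/5, so the B_1-coordinate is (-54/5)/(-27) = 2/5.
[B_1MB_3] = ½·((-2)·(2/5−4) + (4/5)·(4−7) + (-4)·(7−(2/5))) = ½·(36/5 − 12/5 − 132/5) = -54/5, so the B_2-coordinate is 2/5.
[B_1B_2M] = ½·((-2)·(-8−(2/5)) + 6·(2/5−7) + (4/5)·(7−(-8))) = ½·(84/5 − 198/5 + 12) = -27/5, so the B_3-coordinate is 1/5.
Check: 2/5 + 2/5 + 1/5 = 1.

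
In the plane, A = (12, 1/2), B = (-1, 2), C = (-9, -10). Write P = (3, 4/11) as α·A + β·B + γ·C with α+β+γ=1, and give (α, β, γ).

Signed area of the reference triangle: [ABC] = ½·(12·(2−(-10)) + (-1)·(-10−(1/2)) + (-9)·(1/2−2)) = ½·(144 + 21/2 + 27/2) = 84.
[PBC] = ½·(3·(2−(-10)) + (-1)·(-10−(4/11)) + (-9)·(4/11−2)) = ½·(36 + 114/11 + 162/11) = 336/11, so the A-coordinate is (336/11)/84 = 4/11.
[APC] = ½·(12·(4/11−(-10)) + 3·(-10−(1/2)) + (-9)·(1/2−(4/11))) = ½·(1368/11 − 63/2 − 27/22) = 504/11, so the B-coordinate is 6/11.
[ABP] = ½·(12·(2−(4/11)) + (-1)·(4/11−(1/2)) + 3·(1/2−2)) = ½·(216/11 + 3/22 − 9/2) = 84/11, so the C-coordinate is 1/11.
Check: 4/11 + 6/11 + 1/11 = 1.

(4/11, 6/11, 1/11)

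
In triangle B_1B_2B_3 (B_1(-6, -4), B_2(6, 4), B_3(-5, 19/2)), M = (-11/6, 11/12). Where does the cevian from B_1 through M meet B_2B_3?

Barycentric coordinates of M with respect to B_1B_2B_3: (1/2, 1/3, 1/6).
On side B_2B_3 the B_1-coordinate is zero; dropping M's B_1-weight 1/2 and renormalizing the remaining 1/3 : 1/6 gives weights 2/3, 1/3 on B_2, B_3.
N = (2/3)·(6, 4) + (1/3)·(-5, 19/2) = (7/3, 35/6).

(7/3, 35/6)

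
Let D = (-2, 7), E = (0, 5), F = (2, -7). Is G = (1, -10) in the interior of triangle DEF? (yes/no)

Barycentric coordinates of G: (9/10, -13/10, 7/5).
The three coordinates are positive, negative, positive; a point is interior exactly when all three are positive.

no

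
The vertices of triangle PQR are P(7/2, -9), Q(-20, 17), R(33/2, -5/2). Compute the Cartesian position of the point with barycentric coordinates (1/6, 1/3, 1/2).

(13/6, 35/12)

S = (1/6)·P + (1/3)·Q + (1/2)·R.
x-coordinate: (1/6)·(7/2) + (1/3)·(-20) + (1/2)·(33/2) = 13/6.
y-coordinate: (1/6)·(-9) + (1/3)·17 + (1/2)·(-5/2) = 35/12.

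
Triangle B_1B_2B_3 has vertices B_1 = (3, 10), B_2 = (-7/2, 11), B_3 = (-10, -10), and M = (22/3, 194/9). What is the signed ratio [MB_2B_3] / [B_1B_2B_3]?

10/9

[B_1B_2B_3] = ½·(3·(11−(-10)) + (-7/2)·(-10−10) + (-10)·(10−11)) = ½·(63 + 70 + 10) = 143/2.
[MB_2B_3] = ½·((22/3)·(11−(-10)) + (-7/2)·(-10−(194/9)) + (-10)·(194/9−11)) = ½·(154 + 994/9 − 950/9) = 715/9, so the ratio is (715/9)/(143/2) = 10/9.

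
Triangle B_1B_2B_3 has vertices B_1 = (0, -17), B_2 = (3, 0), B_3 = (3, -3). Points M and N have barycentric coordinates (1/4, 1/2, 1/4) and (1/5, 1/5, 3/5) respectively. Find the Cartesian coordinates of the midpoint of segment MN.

Barycentric coordinates of the midpoint are the average: (9/40, 7/20, 17/40).
Converting: (9/40)·B_1 + (7/20)·B_2 + (17/40)·B_3 = (93/40, -51/10).

(93/40, -51/10)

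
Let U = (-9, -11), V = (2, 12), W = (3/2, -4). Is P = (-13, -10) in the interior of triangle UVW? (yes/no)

no

Barycentric coordinates of P: (458/329, 11/47, -206/329).
The three coordinates are positive, positive, negative; a point is interior exactly when all three are positive.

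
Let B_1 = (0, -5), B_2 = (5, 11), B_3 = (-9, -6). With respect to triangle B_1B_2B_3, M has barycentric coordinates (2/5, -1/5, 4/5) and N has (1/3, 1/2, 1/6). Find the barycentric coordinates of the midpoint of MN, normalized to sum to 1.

(11/30, 3/20, 29/60)

Since both coordinate triples sum to 1, the midpoint's barycentrics are the componentwise average.
(2/5+1/3)/2 = 11/30; similarly 3/20 and 29/60.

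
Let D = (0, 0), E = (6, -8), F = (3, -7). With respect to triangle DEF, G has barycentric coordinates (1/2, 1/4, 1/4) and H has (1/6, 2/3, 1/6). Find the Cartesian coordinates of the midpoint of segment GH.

Barycentric coordinates of the midpoint are the average: (1/3, 11/24, 5/24).
Converting: (1/3)·D + (11/24)·E + (5/24)·F = (27/8, -41/8).

(27/8, -41/8)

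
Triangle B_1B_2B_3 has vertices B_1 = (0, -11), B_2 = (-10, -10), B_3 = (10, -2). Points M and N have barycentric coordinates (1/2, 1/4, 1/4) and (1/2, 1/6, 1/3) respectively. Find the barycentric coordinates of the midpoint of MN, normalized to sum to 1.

(1/2, 5/24, 7/24)

Since both coordinate triples sum to 1, the midpoint's barycentrics are the componentwise average.
(1/2+1/2)/2 = 1/2; similarly 5/24 and 7/24.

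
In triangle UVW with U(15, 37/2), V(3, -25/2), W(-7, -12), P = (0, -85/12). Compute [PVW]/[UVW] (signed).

[UVW] = ½·(15·(-25/2−(-12)) + 3·(-12−(37/2)) + (-7)·(37/2−(-25/2))) = ½·(-15/2 − 183/2 − 217) = -158.
[PVW] = ½·(0·(-25/2−(-12)) + 3·(-12−(-85/12)) + (-7)·(-85/12−(-25/2))) = ½·(0 − 59/4 − 455/12) = -79/3, so the ratio is (-79/3)/(-158) = 1/6.

1/6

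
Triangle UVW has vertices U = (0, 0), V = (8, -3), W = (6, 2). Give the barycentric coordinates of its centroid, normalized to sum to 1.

(1/3, 1/3, 1/3)

The centroid is the average of the vertices, so each weight is 1/3.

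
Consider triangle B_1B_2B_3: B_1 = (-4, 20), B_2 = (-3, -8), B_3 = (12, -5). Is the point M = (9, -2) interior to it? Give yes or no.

Barycentric coordinates of M: (6/47, 3/47, 38/47).
The three coordinates are positive, positive, positive; a point is interior exactly when all three are positive.

yes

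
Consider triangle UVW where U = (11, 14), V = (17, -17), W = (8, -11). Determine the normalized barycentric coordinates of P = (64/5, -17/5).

(2/5, 2/5, 1/5)

Signed area of the reference triangle: [UVW] = ½·(11·(-17−(-11)) + 17·(-11−14) + 8·(14−(-17))) = ½·(-66 − 425 + 248) = -243/2.
[PVW] = ½·((64/5)·(-17−(-11)) + 17·(-11−(-17/5)) + 8·(-17/5−(-17))) = ½·(-384/5 − 646/5 + 544/5) = -243/5, so the U-coordinate is (-243/5)/(-243/2) = 2/5.
[UPW] = ½·(11·(-17/5−(-11)) + (64/5)·(-11−14) + 8·(14−(-17/5))) = ½·(418/5 − 320 + 696/5) = -243/5, so the V-coordinate is 2/5.
[UVP] = ½·(11·(-17−(-17/5)) + 17·(-17/5−14) + (64/5)·(14−(-17))) = ½·(-748/5 − 1479/5 + 1984/5) = -243/10, so the W-coordinate is 1/5.
Check: 2/5 + 2/5 + 1/5 = 1.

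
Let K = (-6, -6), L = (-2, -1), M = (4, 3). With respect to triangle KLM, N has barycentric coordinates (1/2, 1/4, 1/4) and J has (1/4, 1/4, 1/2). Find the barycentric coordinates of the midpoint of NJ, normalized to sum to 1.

(3/8, 1/4, 3/8)

Since both coordinate triples sum to 1, the midpoint's barycentrics are the componentwise average.
(1/2+1/4)/2 = 3/8; similarly 1/4 and 3/8.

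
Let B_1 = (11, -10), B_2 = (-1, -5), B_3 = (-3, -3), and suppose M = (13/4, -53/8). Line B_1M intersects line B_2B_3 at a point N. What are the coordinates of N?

(-7/5, -23/5)

Barycentric coordinates of M with respect to B_1B_2B_3: (3/8, 1/2, 1/8).
On side B_2B_3 the B_1-coordinate is zero; dropping M's B_1-weight 3/8 and renormalizing the remaining 1/2 : 1/8 gives weights 4/5, 1/5 on B_2, B_3.
N = (4/5)·(-1, -5) + (1/5)·(-3, -3) = (-7/5, -23/5).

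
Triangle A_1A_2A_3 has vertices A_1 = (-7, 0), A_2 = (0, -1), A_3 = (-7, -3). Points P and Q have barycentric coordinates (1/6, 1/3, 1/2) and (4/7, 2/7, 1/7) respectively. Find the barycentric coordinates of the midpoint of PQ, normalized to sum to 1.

(31/84, 13/42, 9/28)

Since both coordinate triples sum to 1, the midpoint's barycentrics are the componentwise average.
(1/6+4/7)/2 = 31/84; similarly 13/42 and 9/28.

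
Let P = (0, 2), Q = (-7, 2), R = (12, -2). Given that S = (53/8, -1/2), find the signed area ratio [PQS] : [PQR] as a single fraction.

[PQR] = ½·(0·(2−(-2)) + (-7)·(-2−2) + 12·(2−2)) = ½·(0 + 28 + 0) = 14.
[PQS] = ½·(0·(2−(-1/2)) + (-7)·(-1/2−2) + (53/8)·(2−2)) = ½·(0 + 35/2 + 0) = 35/4, so the ratio is (35/4)/14 = 5/8.

5/8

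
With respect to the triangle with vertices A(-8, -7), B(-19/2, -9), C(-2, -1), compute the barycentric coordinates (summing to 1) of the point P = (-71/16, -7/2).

(1/4, 1/8, 5/8)

Signed area of the reference triangle: [ABC] = ½·((-8)·(-9−(-1)) + (-19/2)·(-1−(-7)) + (-2)·(-7−(-9))) = ½·(64 − 57 − 4) = 3/2.
[PBC] = ½·((-71/16)·(-9−(-1)) + (-19/2)·(-1−(-7/2)) + (-2)·(-7/2−(-9))) = ½·(71/2 − 95/4 − 11) = 3/8, so the A-coordinate is (3/8)/(3/2) = 1/4.
[APC] = ½·((-8)·(-7/2−(-1)) + (-71/16)·(-1−(-7)) + (-2)·(-7−(-7/2))) = ½·(20 − 213/8 + 7) = 3/16, so the B-coordinate is 1/8.
[ABP] = ½·((-8)·(-9−(-7/2)) + (-19/2)·(-7/2−(-7)) + (-71/16)·(-7−(-9))) = ½·(44 − 133/4 − 71/8) = 15/16, so the C-coordinate is 5/8.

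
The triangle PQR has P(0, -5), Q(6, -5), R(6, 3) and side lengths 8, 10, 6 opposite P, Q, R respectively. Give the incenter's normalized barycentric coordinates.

(1/3, 5/12, 1/4)

The incenter has barycentric coordinates proportional to the opposite side lengths: (8 : 10 : 6).
Normalizing by 8+10+6 = 24 gives (1/3, 5/12, 1/4).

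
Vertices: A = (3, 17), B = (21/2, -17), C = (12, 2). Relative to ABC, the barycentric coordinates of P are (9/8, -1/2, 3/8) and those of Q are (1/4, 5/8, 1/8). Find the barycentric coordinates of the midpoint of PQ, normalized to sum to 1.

(11/16, 1/16, 1/4)

Since both coordinate triples sum to 1, the midpoint's barycentrics are the componentwise average.
(9/8+1/4)/2 = 11/16; similarly 1/16 and 1/4.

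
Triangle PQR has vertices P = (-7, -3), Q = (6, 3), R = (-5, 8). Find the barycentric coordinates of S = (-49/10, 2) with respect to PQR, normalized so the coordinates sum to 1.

(1/2, 1/10, 2/5)

Signed area of the reference triangle: [PQR] = ½·((-7)·(3−8) + 6·(8−(-3)) + (-5)·(-3−3)) = ½·(35 + 66 + 30) = 131/2.
[SQR] = ½·((-49/10)·(3−8) + 6·(8−2) + (-5)·(2−3)) = ½·(49/2 + 36 + 5) = 131/4, so the P-coordinate is (131/4)/(131/2) = 1/2.
[PSR] = ½·((-7)·(2−8) + (-49/10)·(8−(-3)) + (-5)·(-3−2)) = ½·(42 − 539/10 + 25) = 131/20, so the Q-coordinate is 1/10.
[PQS] = ½·((-7)·(3−2) + 6·(2−(-3)) + (-49/10)·(-3−3)) = ½·(-7 + 30 + 147/5) = 131/5, so the R-coordinate is 2/5.
Check: 1/2 + 1/10 + 2/5 = 1.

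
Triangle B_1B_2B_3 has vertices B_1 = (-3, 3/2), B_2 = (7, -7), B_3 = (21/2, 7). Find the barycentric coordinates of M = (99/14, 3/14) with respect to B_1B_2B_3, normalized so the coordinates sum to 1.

Signed area of the reference triangle: [B_1B_2B_3] = ½·((-3)·(-7−7) + 7·(7−(3/2)) + (21/2)·(3/2−(-7))) = ½·(42 + 77/2 + 357/4) = 679/8.
[MB_2B_3] = ½·((99/14)·(-7−7) + 7·(7−(3/14)) + (21/2)·(3/14−(-7))) = ½·(-99 + 95/2 + 303/4) = 97/8, so the B_1-coordinate is (97/8)/(679/8) = 1/7.
[B_1MB_3] = ½·((-3)·(3/14−7) + (99/14)·(7−(3/2)) + (21/2)·(3/2−(3/14))) = ½·(285/14 + 1089/28 + 27/2) = 291/8, so the B_2-coordinate is 3/7.
[B_1B_2M] = ½·((-3)·(-7−(3/14)) + 7·(3/14−(3/2)) + (99/14)·(3/2−(-7))) = ½·(303/14 − 9 + 1683/28) = 291/8, so the B_3-coordinate is 3/7.
Check: 1/7 + 3/7 + 3/7 = 1.

(1/7, 3/7, 3/7)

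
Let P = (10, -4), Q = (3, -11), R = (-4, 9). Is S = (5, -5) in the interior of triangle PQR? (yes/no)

yes

Barycentric coordinates of S: (82/189, 79/189, 4/27).
The three coordinates are positive, positive, positive; a point is interior exactly when all three are positive.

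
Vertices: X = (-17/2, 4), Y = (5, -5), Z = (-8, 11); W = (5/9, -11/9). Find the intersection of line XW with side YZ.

(22/7, -19/7)

Barycentric coordinates of W with respect to XYZ: (2/9, 2/3, 1/9).
On side YZ the X-coordinate is zero; dropping W's X-weight 2/9 and renormalizing the remaining 2/3 : 1/9 gives weights 6/7, 1/7 on Y, Z.
V = (6/7)·(5, -5) + (1/7)·(-8, 11) = (22/7, -19/7).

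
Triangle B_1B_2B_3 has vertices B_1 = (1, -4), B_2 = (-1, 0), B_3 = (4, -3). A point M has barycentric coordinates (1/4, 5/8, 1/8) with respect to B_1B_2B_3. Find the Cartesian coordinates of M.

(1/8, -11/8)

M = (1/4)·B_1 + (5/8)·B_2 + (1/8)·B_3.
x-coordinate: (1/4)·1 + (5/8)·(-1) + (1/8)·4 = 1/8.
y-coordinate: (1/4)·(-4) + (5/8)·0 + (1/8)·(-3) = -11/8.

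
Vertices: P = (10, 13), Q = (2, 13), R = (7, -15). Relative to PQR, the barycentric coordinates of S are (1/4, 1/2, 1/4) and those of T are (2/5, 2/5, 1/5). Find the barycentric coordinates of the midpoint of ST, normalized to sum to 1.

(13/40, 9/20, 9/40)

Since both coordinate triples sum to 1, the midpoint's barycentrics are the componentwise average.
(1/4+2/5)/2 = 13/40; similarly 9/20 and 9/40.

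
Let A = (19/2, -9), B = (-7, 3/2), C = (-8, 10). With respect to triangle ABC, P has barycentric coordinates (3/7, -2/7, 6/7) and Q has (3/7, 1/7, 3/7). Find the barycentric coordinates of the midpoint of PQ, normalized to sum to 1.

Since both coordinate triples sum to 1, the midpoint's barycentrics are the componentwise average.
(3/7+3/7)/2 = 3/7; similarly -1/14 and 9/14.

(3/7, -1/14, 9/14)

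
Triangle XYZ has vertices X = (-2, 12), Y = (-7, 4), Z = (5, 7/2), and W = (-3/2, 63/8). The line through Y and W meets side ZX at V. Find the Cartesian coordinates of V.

(1/3, 55/6)

Barycentric coordinates of W with respect to XYZ: (1/2, 1/4, 1/4).
On side ZX the Y-coordinate is zero; dropping W's Y-weight 1/4 and renormalizing the remaining 1/4 : 1/2 gives weights 1/3, 2/3 on Z, X.
V = (1/3)·(5, 7/2) + (2/3)·(-2, 12) = (1/3, 55/6).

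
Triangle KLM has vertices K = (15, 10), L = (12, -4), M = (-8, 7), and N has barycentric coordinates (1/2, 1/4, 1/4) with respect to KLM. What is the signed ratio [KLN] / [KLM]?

1/4

The signed ratio [KLN]/[KLM] equals the barycentric coordinate of N at vertex M, which is 1/4.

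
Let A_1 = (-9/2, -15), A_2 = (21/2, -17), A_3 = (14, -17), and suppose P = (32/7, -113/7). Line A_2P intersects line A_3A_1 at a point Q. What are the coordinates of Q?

Barycentric coordinates of P with respect to A_1A_2A_3: (3/7, 3/7, 1/7).
On side A_3A_1 the A_2-coordinate is zero; dropping P's A_2-weight 3/7 and renormalizing the remaining 1/7 : 3/7 gives weights 1/4, 3/4 on A_3, A_1.
Q = (1/4)·(14, -17) + (3/4)·(-9/2, -15) = (1/8, -31/2).

(1/8, -31/2)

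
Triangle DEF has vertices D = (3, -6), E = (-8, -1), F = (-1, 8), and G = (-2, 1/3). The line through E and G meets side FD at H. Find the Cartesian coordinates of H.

(1, 1)

Barycentric coordinates of G with respect to DEF: (1/3, 1/3, 1/3).
On side FD the E-coordinate is zero; dropping G's E-weight 1/3 and renormalizing the remaining 1/3 : 1/3 gives weights 1/2, 1/2 on F, D.
H = (1/2)·(-1, 8) + (1/2)·(3, -6) = (1, 1).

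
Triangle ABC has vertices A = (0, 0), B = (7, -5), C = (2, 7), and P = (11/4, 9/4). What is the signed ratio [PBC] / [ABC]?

1/4

[ABC] = ½·(0·(-5−7) + 7·(7−0) + 2·(0−(-5))) = ½·(0 + 49 + 10) = 59/2.
[PBC] = ½·((11/4)·(-5−7) + 7·(7−(9/4)) + 2·(9/4−(-5))) = ½·(-33 + 133/4 + 29/2) = 59/8, so the ratio is (59/8)/(59/2) = 1/4.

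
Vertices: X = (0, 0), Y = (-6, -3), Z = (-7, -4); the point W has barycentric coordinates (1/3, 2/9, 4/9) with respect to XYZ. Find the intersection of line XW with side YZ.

(-20/3, -11/3)

Line XW meets YZ where the X-coordinate vanishes; zeroing W's X-weight and renormalizing leaves Y, Z-weights 2/9 : 4/9 → (1/3, 2/3).
So V = (1/3)·Y + (2/3)·Z = (-20/3, -11/3).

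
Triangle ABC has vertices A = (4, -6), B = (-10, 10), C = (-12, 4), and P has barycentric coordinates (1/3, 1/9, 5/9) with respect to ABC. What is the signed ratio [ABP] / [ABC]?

5/9

The signed ratio [ABP]/[ABC] equals the barycentric coordinate of P at vertex C, which is 5/9.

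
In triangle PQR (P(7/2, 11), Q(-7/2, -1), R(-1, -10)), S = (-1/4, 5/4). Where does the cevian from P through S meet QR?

(-5/2, -23/5)

Barycentric coordinates of S with respect to PQR: (3/8, 3/8, 1/4).
On side QR the P-coordinate is zero; dropping S's P-weight 3/8 and renormalizing the remaining 3/8 : 1/4 gives weights 3/5, 2/5 on Q, R.
T = (3/5)·(-7/2, -1) + (2/5)·(-1, -10) = (-5/2, -23/5).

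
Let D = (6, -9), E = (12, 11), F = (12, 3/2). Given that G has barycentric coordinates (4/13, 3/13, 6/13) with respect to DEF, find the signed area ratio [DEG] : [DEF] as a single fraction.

The signed ratio [DEG]/[DEF] equals the barycentric coordinate of G at vertex F, which is 6/13.

6/13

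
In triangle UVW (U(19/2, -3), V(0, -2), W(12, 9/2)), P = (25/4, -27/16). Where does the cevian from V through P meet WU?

(10, -3/2)

Barycentric coordinates of P with respect to UVW: (1/2, 3/8, 1/8).
On side WU the V-coordinate is zero; dropping P's V-weight 3/8 and renormalizing the remaining 1/8 : 1/2 gives weights 1/5, 4/5 on W, U.
Q = (1/5)·(12, 9/2) + (4/5)·(19/2, -3) = (10, -3/2).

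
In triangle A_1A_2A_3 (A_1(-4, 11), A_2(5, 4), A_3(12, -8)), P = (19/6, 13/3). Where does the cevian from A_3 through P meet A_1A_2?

Barycentric coordinates of P with respect to A_1A_2A_3: (1/3, 1/2, 1/6).
On side A_1A_2 the A_3-coordinate is zero; dropping P's A_3-weight 1/6 and renormalizing the remaining 1/3 : 1/2 gives weights 2/5, 3/5 on A_1, A_2.
Q = (2/5)·(-4, 11) + (3/5)·(5, 4) = (7/5, 34/5).

(7/5, 34/5)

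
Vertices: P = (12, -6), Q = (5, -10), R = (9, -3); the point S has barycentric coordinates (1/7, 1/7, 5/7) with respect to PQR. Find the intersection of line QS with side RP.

(19/2, -7/2)

Line QS meets RP where the Q-coordinate vanishes; zeroing S's Q-weight and renormalizing leaves R, P-weights 5/7 : 1/7 → (5/6, 1/6).
So T = (5/6)·R + (1/6)·P = (19/2, -7/2).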